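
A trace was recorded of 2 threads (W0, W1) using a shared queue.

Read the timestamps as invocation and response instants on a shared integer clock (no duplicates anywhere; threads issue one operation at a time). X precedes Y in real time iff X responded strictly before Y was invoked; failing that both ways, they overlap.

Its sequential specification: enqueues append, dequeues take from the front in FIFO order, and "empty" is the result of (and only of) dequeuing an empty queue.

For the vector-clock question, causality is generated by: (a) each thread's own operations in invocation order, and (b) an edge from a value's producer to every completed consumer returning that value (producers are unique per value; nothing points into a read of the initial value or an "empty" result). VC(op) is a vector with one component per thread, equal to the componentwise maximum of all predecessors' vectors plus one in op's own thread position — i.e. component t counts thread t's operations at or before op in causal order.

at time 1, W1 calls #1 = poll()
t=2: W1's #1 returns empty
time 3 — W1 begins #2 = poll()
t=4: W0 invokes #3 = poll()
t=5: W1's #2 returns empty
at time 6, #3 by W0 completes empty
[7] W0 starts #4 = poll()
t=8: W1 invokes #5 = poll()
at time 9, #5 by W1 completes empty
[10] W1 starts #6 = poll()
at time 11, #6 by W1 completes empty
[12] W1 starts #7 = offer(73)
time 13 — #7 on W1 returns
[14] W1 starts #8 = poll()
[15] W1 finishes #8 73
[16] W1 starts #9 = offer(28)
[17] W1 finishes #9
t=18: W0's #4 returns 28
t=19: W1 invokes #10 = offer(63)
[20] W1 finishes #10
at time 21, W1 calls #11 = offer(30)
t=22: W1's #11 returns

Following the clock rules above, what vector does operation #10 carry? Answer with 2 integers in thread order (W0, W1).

no predecessors for #1 (invoked 1): W1 increments from zero → (0, 1)
no predecessors for #3 (invoked 4): W0 increments from zero → (1, 0)
from VC(#1)=(0, 1), #2 (invoked 3) maxes components and bumps W1 → (0, 2)
from VC(#2)=(0, 2), #5 (invoked 8) maxes components and bumps W1 → (0, 3)
from VC(#5)=(0, 3), #6 (invoked 10) maxes components and bumps W1 → (0, 4)
from VC(#6)=(0, 4), #7 (invoked 12) maxes components and bumps W1 → (0, 5)
from VC(#7)=(0, 5), #8 (invoked 14) maxes components and bumps W1 → (0, 6)
from VC(#8)=(0, 6), #9 (invoked 16) maxes components and bumps W1 → (0, 7)
from VC(#9)=(0, 7), #10 (invoked 19) maxes components and bumps W1 → (0, 8)
from VC(#10)=(0, 8), #11 (invoked 21) maxes components and bumps W1 → (0, 9)
from VC(#3)=(1, 0), VC(#9)=(0, 7), #4 (invoked 7) maxes components and bumps W0 → (2, 7)
target: VC(#10) = (0, 8)

(0, 8)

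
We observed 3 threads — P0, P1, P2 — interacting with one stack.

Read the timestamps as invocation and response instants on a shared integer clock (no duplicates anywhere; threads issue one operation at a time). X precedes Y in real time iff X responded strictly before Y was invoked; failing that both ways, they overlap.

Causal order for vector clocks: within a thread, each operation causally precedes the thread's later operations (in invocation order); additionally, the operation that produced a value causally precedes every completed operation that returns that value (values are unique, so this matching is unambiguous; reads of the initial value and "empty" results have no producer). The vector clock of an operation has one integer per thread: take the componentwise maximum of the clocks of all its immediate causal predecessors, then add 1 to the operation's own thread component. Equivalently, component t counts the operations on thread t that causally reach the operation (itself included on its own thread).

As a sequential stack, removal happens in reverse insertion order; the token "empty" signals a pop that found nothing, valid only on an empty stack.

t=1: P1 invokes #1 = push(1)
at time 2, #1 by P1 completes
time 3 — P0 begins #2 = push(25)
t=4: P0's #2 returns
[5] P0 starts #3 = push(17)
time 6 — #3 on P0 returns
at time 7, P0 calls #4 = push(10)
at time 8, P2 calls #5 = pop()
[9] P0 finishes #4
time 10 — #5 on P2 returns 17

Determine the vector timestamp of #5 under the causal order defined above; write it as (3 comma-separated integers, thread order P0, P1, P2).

VC(#1, invoked at 1): no causal predecessors; +1 on P1 → (0, 1, 0)
VC(#2, invoked at 3): no causal predecessors; +1 on P0 → (1, 0, 0)
VC(#3, invoked at 5): max of VC(#2)=(1, 0, 0), then +1 on thread P0 → (2, 0, 0)
VC(#5, invoked at 8): max of VC(#3)=(2, 0, 0), then +1 on thread P2 → (2, 0, 1)
VC(#4, invoked at 7): max of VC(#3)=(2, 0, 0), then +1 on thread P0 → (3, 0, 0)
target: VC(#5) = (2, 0, 1)

(2, 0, 1)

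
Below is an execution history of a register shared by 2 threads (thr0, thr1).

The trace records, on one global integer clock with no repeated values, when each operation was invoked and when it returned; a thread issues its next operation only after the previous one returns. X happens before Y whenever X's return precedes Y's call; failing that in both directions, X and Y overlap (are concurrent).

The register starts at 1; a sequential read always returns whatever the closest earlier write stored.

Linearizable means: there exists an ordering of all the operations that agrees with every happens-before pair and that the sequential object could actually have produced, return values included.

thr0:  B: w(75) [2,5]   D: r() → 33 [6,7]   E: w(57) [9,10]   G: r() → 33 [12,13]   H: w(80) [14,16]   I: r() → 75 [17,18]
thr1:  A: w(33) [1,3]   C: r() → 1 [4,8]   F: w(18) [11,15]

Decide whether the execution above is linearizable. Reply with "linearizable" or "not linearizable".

not linearizable

cut after 7 events: linearizable; cut after 8 events (C responds, time 8): not linearizable
the 4 completed operations admit 5 real-time orders; each fails the register replay
sample order A, B, C, D stalls at step 3 — C r() → 1 has no legal effect
sample order A, B, D, C stalls at step 3 — D r() → 33 has no legal effect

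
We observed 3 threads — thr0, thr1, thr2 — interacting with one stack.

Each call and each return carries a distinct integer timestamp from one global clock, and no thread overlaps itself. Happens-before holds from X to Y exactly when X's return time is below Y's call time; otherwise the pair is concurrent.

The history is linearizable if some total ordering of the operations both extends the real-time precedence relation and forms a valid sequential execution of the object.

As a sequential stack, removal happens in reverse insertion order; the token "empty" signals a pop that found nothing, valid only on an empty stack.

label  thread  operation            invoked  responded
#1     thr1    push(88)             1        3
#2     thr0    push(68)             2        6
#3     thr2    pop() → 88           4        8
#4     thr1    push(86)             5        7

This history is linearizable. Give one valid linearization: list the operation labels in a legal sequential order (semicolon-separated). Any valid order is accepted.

#1; #3; #2; #4

1. #1 push(88), leaving stack <88>
2. #3 pop() → 88, leaving stack <>
3. #2 push(68), leaving stack <68>
4. #4 push(86), leaving stack <68,86>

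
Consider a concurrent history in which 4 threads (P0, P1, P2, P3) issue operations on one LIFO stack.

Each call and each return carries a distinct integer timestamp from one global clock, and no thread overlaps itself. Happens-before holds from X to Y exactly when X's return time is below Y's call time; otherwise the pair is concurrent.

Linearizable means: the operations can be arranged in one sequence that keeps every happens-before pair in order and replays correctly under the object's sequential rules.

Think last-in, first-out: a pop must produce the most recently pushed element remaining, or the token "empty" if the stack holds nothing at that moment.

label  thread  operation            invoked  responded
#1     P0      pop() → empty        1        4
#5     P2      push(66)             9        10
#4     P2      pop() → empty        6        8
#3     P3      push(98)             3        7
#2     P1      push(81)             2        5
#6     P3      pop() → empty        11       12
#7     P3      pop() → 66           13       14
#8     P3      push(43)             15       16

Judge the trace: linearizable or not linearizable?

not linearizable

through event 7 a valid linearization exists; event 8 (#4 responding at time 8) ends that
the 4 completed operations admit 8 real-time orders; each fails the LIFO stack replay
one such order, #1, #2, #3, #4, breaks at step 4 where #4 pop() → empty is illegal
one such order, #1, #2, #4, #3, breaks at step 3 where #4 pop() → empty is illegal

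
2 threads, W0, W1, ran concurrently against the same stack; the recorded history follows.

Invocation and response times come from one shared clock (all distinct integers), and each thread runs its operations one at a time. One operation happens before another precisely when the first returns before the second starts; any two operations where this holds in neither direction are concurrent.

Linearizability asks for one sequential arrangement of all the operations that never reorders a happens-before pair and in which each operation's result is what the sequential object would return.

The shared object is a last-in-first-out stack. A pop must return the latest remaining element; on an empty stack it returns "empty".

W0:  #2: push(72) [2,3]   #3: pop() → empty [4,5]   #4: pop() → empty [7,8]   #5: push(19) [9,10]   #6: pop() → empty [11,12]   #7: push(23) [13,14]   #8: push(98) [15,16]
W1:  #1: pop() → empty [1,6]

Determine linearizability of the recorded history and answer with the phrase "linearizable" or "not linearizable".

already the first 6 events (up to #1's response at time 6) admit no linearization; the first 5 still do
no legal order exists: 3 real-time-consistent candidates over 3 completed stack operations, all rejected
for example #1, #2, #3 fails at step 3: #3 pop() → empty is not legal there
for example #2, #1, #3 fails at step 2: #1 pop() → empty is not legal there

not linearizable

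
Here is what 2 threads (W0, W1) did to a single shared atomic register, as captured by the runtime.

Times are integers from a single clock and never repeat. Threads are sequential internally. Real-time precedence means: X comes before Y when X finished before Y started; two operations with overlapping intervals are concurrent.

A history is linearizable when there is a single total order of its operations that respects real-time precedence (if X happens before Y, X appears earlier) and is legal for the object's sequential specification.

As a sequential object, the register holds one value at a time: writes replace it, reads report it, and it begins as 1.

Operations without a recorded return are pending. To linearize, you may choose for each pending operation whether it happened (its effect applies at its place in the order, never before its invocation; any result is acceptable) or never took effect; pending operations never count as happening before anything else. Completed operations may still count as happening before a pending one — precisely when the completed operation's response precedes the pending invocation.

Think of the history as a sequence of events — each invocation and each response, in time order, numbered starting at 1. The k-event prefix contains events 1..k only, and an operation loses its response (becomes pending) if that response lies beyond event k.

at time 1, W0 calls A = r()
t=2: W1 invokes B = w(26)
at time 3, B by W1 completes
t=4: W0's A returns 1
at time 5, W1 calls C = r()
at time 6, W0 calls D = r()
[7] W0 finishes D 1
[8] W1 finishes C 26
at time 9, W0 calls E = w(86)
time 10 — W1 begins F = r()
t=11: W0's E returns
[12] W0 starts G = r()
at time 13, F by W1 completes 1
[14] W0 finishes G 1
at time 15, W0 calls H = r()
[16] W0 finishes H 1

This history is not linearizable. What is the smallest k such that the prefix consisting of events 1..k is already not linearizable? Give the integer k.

events 1..6 are linearizable, e.g. via A, B:
1. A r() → 1, leaving value 1
2. B w(26), leaving value 26
include event 7 — D responding at 7 — and every candidate order breaks
no completion choice of the 1 pending operation (C) rescues it — every subset was tried
one such order, A, B, D (pending dropped), breaks at step 3 where D r() → 1 is illegal
one such order, B, A, D (pending dropped), breaks at step 2 where A r() → 1 is illegal

7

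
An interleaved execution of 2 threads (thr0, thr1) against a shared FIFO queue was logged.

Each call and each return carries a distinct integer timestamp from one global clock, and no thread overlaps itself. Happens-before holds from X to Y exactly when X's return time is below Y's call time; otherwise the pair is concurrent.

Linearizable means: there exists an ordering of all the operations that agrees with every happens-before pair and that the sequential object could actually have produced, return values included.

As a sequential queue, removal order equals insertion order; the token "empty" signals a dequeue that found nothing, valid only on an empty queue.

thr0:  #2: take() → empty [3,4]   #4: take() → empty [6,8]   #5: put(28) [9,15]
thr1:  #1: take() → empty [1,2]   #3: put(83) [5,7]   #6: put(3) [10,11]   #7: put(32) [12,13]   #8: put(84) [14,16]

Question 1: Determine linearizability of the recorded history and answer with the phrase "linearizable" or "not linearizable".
witness order: #1, #2, #4, #3, #5, #6, #7, #8
1. #1 take() → empty, leaving queue <>
2. #2 take() → empty, leaving queue <>
3. #4 take() → empty, leaving queue <>
4. #3 put(83), leaving queue <83>
5. #5 put(28), leaving queue <83,28>
6. #6 put(3), leaving queue <83,28,3>
7. #7 put(32), leaving queue <83,28,3,32>
8. #8 put(84), leaving queue <83,28,3,32,84>

linearizable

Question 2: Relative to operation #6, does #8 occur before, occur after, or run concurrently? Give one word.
Answer: after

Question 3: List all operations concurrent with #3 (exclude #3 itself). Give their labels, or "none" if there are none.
Answer: #4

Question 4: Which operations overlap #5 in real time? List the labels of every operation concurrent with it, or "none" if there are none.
Answer: #6, #7, #8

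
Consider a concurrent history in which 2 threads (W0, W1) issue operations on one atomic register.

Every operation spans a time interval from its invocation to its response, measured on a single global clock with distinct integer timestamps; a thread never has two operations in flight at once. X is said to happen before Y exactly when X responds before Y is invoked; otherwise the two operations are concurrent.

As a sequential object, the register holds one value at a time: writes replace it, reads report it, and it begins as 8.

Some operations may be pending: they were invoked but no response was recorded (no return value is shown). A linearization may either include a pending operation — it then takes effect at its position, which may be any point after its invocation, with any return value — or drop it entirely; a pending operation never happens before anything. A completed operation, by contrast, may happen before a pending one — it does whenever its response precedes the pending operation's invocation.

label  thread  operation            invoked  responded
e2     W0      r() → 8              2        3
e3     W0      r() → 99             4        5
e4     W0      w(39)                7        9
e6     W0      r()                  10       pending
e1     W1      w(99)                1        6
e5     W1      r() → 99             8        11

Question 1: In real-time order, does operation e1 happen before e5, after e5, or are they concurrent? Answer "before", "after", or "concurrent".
Answer: before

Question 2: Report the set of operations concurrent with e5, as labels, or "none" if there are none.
Answer: e4, e6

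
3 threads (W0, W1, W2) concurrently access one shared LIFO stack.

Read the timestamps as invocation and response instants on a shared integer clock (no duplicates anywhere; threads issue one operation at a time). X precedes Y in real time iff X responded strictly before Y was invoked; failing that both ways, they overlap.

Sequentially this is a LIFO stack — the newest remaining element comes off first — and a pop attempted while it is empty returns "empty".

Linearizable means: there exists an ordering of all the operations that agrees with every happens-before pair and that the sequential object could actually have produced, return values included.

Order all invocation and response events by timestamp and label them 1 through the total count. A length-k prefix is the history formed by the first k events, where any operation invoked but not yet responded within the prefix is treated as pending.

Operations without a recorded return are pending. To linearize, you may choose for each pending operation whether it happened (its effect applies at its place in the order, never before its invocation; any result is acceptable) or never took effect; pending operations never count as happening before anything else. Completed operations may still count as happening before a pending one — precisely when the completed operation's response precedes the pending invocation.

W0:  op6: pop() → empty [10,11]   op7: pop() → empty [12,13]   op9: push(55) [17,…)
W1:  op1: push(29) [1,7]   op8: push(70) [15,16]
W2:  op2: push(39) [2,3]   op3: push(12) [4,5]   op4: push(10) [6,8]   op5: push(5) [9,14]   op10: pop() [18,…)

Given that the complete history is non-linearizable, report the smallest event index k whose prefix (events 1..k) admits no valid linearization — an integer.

one valid order for events 1..10 is op1, op2, op3, op4:
after step 1 (op1 push(29)): stack <29>
after step 2 (op2 push(39)): stack <29,39>
after step 3 (op3 push(12)): stack <29,39,12>
after step 4 (op4 push(10)): stack <29,39,12,10>
include event 11 — op6 responding at 11 — and every candidate order breaks
every completion of the 1 pending operation (op5) was checked; none linearizes
e.g. op1, op2, op3, op4, op6 (pending dropped): illegal at step 5, since op6 pop() → empty cannot apply there
e.g. op2, op1, op3, op4, op6 (pending dropped): illegal at step 5, since op6 pop() → empty cannot apply there

11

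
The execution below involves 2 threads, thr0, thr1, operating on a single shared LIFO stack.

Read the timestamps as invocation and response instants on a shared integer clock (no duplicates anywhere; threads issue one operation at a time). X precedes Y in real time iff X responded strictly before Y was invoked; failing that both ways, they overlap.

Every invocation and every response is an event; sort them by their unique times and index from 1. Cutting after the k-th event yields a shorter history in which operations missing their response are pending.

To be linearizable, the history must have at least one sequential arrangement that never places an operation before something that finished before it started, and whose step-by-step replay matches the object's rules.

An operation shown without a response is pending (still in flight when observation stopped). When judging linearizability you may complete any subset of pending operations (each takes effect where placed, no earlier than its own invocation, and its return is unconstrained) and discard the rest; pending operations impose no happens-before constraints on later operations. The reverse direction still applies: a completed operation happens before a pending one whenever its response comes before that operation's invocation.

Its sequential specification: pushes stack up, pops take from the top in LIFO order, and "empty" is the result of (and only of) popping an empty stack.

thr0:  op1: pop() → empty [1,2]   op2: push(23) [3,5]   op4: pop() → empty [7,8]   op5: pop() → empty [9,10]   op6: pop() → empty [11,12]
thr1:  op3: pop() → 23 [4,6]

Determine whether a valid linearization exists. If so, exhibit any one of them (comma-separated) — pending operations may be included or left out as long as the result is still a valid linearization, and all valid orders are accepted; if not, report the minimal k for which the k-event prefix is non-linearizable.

1. op1 pop() → empty, leaving stack <>
2. op2 push(23), leaving stack <23>
3. op3 pop() → 23, leaving stack <>
4. op4 pop() → empty, leaving stack <>
5. op5 pop() → empty, leaving stack <>
6. op6 pop() → empty, leaving stack <>

linearizable — witness: op1, op2, op3, op4, op5, op6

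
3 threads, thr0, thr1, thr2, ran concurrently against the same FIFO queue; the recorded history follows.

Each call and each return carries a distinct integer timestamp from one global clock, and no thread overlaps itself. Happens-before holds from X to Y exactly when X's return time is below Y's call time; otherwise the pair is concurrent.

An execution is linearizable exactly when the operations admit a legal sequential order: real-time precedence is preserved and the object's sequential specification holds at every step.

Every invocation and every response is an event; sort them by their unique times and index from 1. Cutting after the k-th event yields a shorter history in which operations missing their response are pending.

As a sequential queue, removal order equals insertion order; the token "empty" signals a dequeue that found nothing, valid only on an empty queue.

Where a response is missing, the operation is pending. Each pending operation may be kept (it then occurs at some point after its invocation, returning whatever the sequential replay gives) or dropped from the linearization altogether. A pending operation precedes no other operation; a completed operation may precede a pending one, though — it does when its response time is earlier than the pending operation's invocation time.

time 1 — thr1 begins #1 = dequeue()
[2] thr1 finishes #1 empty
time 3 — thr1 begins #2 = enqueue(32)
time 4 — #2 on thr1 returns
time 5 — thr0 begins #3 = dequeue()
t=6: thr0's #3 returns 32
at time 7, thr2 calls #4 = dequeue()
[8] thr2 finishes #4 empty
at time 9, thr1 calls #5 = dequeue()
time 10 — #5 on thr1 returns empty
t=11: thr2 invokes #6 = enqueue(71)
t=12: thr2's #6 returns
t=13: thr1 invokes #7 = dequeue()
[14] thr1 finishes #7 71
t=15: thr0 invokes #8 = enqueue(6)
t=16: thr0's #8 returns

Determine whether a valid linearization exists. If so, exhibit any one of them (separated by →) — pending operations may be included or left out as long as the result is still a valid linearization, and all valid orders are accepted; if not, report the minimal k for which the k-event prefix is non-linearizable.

1. #1 dequeue() → empty, leaving queue <>
2. #2 enqueue(32), leaving queue <32>
3. #3 dequeue() → 32, leaving queue <>
4. #4 dequeue() → empty, leaving queue <>
5. #5 dequeue() → empty, leaving queue <>
6. #6 enqueue(71), leaving queue <71>
7. #7 dequeue() → 71, leaving queue <>
8. #8 enqueue(6), leaving queue <6>

linearizable — witness: #1 → #2 → #3 → #4 → #5 → #6 → #7 → #8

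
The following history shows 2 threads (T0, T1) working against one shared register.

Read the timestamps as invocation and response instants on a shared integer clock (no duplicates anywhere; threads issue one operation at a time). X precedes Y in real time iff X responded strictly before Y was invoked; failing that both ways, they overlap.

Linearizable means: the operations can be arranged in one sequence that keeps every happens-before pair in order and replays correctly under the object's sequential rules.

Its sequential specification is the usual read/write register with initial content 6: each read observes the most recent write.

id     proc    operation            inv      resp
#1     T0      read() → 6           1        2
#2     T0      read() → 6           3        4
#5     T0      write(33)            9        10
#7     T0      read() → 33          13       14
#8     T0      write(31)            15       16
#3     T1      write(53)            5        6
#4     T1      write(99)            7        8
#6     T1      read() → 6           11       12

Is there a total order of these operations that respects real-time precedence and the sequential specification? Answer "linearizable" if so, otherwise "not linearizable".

not linearizable

the violation lands at event 12, #6's response at time 12: events 1..11 linearize, events 1..12 do not
the completed operations (6 total) allow one real-time order; the register replay rejects it
one such order, #1, #2, #3, #4, #5, #6, breaks at step 6 where #6 read() → 6 is illegal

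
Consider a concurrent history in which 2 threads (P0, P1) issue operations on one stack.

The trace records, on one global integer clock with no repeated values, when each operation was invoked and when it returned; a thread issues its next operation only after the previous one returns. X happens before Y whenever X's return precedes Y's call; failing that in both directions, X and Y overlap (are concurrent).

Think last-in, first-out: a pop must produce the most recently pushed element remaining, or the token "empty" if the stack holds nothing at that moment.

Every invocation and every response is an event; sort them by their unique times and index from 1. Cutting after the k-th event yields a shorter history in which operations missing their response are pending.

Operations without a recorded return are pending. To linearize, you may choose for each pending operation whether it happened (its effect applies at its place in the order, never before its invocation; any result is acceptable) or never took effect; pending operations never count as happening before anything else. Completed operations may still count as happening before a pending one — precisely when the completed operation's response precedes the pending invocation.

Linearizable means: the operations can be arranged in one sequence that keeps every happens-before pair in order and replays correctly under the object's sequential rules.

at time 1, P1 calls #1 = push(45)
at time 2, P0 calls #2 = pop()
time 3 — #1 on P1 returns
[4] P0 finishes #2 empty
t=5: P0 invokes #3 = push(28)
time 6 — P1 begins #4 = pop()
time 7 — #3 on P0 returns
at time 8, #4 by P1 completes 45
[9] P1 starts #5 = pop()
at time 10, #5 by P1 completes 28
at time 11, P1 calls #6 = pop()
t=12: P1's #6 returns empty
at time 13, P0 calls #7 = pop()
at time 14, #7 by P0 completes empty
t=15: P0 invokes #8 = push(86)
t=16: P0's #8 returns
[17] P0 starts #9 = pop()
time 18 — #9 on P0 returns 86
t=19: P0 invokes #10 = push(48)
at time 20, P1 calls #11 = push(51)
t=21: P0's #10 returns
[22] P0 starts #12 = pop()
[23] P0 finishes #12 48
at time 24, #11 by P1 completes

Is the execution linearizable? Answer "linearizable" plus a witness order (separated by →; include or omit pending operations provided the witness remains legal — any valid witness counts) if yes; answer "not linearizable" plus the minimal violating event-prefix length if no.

1. #2 pop() → empty, leaving stack <>
2. #1 push(45), leaving stack <45>
3. #4 pop() → 45, leaving stack <>
4. #3 push(28), leaving stack <28>
5. #5 pop() → 28, leaving stack <>
6. #6 pop() → empty, leaving stack <>
7. #7 pop() → empty, leaving stack <>
8. #8 push(86), leaving stack <86>
9. #9 pop() → 86, leaving stack <>
10. #10 push(48), leaving stack <48>
11. #12 pop() → 48, leaving stack <>
12. #11 push(51), leaving stack <51>

linearizable — witness: #2 → #1 → #4 → #3 → #5 → #6 → #7 → #8 → #9 → #10 → #12 → #11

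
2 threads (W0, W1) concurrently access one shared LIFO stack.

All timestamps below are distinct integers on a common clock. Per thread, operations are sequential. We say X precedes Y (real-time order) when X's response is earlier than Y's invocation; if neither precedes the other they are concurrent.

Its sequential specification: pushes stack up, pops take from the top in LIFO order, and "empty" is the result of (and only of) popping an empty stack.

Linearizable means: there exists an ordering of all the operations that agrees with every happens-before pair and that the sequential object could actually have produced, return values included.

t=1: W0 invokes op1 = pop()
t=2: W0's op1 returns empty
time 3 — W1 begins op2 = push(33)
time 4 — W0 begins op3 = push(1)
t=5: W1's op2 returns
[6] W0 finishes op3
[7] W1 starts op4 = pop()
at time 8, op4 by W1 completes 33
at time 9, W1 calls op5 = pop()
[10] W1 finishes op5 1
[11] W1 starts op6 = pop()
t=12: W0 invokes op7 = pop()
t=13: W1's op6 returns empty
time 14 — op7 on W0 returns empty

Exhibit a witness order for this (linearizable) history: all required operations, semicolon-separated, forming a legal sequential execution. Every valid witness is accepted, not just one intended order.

op1; op3; op2; op4; op5; op6; op7

after step 1 (op1 pop() → empty): stack <>
after step 2 (op3 push(1)): stack <1>
after step 3 (op2 push(33)): stack <1,33>
after step 4 (op4 pop() → 33): stack <1>
after step 5 (op5 pop() → 1): stack <>
after step 6 (op6 pop() → empty): stack <>
after step 7 (op7 pop() → empty): stack <>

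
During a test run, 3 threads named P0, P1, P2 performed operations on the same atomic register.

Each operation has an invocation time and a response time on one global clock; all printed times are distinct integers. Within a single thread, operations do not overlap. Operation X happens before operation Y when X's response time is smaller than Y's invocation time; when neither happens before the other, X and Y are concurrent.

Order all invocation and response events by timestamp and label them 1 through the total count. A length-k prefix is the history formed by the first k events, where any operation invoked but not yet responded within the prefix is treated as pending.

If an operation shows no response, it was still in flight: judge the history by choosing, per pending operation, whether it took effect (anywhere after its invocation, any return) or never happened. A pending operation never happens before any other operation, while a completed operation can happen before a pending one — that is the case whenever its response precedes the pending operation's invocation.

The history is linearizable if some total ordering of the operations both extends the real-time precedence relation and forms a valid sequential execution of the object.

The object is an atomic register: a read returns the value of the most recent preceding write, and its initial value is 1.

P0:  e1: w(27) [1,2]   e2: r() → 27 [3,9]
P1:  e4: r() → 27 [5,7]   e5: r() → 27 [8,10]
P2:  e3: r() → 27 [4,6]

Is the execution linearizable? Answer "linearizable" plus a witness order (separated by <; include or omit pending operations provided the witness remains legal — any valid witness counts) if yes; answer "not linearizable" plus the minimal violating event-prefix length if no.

step 1: e1 w(27) — value 27
step 2: e2 r() → 27 — value 27
step 3: e3 r() → 27 — value 27
step 4: e4 r() → 27 — value 27
step 5: e5 r() → 27 — value 27

linearizable — witness: e1 < e2 < e3 < e4 < e5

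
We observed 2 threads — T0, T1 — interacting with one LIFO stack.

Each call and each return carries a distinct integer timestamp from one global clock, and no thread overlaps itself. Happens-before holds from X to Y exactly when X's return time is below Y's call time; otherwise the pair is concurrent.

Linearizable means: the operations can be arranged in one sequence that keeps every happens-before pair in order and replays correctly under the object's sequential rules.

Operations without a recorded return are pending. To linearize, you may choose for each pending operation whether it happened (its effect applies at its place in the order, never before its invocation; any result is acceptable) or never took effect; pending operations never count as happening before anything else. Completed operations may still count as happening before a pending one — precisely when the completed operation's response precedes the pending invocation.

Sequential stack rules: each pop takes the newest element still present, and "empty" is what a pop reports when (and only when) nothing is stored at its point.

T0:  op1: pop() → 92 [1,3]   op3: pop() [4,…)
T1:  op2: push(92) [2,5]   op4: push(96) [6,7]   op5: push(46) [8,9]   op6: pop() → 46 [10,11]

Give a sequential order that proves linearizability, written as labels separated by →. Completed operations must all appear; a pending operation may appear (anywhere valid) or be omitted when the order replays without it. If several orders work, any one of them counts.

step 1: op2 push(92) — stack <92>
step 2: op1 pop() → 92 — stack <>
step 3: op3 pop() (pending, included) — stack <>
step 4: op4 push(96) — stack <96>
step 5: op5 push(46) — stack <96,46>
step 6: op6 pop() → 46 — stack <96>

op2 → op1 → op3 → op4 → op5 → op6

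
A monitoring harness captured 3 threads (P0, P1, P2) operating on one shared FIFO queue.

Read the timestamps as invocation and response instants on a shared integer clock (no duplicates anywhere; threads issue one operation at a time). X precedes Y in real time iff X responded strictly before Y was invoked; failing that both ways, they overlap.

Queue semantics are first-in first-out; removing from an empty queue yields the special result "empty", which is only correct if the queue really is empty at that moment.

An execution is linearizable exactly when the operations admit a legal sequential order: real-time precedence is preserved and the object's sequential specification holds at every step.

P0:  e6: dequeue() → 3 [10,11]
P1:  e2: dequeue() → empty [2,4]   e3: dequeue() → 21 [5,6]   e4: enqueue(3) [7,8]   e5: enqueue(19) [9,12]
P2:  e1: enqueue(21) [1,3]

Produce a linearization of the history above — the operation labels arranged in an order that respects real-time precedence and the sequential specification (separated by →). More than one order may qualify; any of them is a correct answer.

step 1: e2 dequeue() → empty — queue <>
step 2: e1 enqueue(21) — queue <21>
step 3: e3 dequeue() → 21 — queue <>
step 4: e4 enqueue(3) — queue <3>
step 5: e5 enqueue(19) — queue <3,19>
step 6: e6 dequeue() → 3 — queue <19>

e2 → e1 → e3 → e4 → e5 → e6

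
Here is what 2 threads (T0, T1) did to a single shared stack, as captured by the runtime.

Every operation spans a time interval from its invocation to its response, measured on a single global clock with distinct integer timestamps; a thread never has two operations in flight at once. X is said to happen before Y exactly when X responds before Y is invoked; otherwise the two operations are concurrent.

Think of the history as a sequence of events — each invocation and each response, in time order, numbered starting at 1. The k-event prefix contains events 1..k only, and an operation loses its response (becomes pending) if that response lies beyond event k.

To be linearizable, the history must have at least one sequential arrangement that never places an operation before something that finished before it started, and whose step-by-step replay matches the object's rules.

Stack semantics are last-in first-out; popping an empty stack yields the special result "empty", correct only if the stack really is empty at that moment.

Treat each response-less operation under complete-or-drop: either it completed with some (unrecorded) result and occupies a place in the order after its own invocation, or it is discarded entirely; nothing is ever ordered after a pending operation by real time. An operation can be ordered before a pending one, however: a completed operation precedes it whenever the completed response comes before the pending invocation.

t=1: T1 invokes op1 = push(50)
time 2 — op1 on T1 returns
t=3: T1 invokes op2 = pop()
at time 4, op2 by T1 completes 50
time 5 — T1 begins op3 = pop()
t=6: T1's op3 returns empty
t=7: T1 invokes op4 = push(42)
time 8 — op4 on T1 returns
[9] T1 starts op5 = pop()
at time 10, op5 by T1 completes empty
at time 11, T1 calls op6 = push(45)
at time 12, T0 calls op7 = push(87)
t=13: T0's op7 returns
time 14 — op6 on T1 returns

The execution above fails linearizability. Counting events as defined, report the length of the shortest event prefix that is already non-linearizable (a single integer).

events 1..9 are linearizable; a witness order is op1, op2, op3, op4:
1. op1 push(50), leaving stack <50>
2. op2 pop() → 50, leaving stack <>
3. op3 pop() → empty, leaving stack <>
4. op4 push(42), leaving stack <42>
once event 10 joins (op5's response, time 10), exhaustive search finds no witness
for example op1, op2, op3, op4, op5 fails at step 5: op5 pop() → empty is not legal there

10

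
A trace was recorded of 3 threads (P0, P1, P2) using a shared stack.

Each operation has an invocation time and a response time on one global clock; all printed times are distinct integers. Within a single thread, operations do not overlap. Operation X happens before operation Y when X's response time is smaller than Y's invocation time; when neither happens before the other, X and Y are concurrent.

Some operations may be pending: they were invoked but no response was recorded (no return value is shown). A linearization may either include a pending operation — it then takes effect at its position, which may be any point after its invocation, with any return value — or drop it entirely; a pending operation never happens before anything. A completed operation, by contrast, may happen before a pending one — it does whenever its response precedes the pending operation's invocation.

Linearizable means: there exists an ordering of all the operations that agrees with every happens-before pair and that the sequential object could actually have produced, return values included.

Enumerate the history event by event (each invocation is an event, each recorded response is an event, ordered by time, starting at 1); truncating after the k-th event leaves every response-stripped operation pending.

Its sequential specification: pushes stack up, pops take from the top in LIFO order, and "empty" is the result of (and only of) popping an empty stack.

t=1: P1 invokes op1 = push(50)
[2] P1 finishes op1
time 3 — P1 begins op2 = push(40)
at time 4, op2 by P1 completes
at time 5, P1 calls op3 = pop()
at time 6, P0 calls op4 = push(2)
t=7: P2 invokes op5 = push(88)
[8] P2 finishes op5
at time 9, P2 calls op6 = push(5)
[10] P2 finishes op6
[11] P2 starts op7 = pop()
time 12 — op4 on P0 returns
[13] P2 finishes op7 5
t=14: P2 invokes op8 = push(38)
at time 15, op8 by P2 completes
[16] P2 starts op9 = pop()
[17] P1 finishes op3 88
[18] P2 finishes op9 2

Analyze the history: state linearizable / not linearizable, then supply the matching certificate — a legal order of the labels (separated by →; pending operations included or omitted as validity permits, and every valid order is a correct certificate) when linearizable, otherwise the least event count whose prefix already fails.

events 1..17 are fine; event 18 — the response of op9 at time 18 — makes the prefix non-linearizable
9 completed operations, 28 real-time-consistent orders — every stack replay fails
one such order, op1, op2, op3, op4, op5, op6, op7, op8, op9, breaks at step 3 where op3 pop() → 88 is illegal
one such order, op1, op2, op3, op5, op4, op6, op7, op8, op9, breaks at step 3 where op3 pop() → 88 is illegal

not linearizable — minimal violating prefix: 18 events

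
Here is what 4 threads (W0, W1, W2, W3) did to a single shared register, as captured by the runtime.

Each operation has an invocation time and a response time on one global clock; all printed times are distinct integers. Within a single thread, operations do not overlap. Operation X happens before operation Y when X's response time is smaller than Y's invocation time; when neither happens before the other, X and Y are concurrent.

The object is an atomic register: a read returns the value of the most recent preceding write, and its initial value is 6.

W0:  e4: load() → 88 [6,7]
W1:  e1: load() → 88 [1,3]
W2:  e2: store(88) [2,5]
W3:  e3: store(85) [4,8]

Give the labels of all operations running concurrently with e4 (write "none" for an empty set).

e4 spans [6,7]: anything still running between times 6 and 7 counts as concurrent
e1 [1,3]: before
e2 [2,5]: before
e3 [4,8]: concurrent

e3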